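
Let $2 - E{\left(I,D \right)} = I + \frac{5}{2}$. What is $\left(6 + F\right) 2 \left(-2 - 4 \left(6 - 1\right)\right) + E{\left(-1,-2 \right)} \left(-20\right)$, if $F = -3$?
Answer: $-142$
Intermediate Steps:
$E{\left(I,D \right)} = - \frac{1}{2} - I$ ($E{\left(I,D \right)} = 2 - \left(I + \frac{5}{2}\right) = 2 - \left(\frac{5}{2} + I\right) = - \frac{1}{2} - I$)
$\left(6 + F\right) 2 \left(-2 - 4 \left(6 - 1\right)\right) + E{\left(-1,-2 \right)} \left(-20\right) = \left(6 - 3\right) 2 \left(-2 - 4 \left(6 - 1\right)\right) + \left(- \frac{1}{2} - -1\right) \left(-20\right) = 3 \cdot 2 \left(-2 - 20\right) + \left(- \frac{1}{2} + 1\right) \left(-20\right) = 3 \cdot 2 \left(-2 - 20\right) + \frac{1}{2} \left(-20\right) = 3 \cdot 2 \left(-22\right) - 10 = 3 \left(-44\right) - 10 = -132 - 10 = -142$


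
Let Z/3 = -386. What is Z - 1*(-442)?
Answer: -716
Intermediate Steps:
Z = -1158 (Z = 3*(-386) = -1158)
Z - 1*(-442) = -1158 - 1*(-442) = -1158 + 442 = -716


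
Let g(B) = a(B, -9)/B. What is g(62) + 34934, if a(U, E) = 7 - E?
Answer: 1082962/31 ≈ 34934.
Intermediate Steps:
g(B) = 16/B (g(B) = (7 - 1*(-9))/B = (7 + 9)/B = 16/B)
g(62) + 34934 = 16/62 + 34934 = 16*(1/62) + 34934 = 8/31 + 34934 = 1082962/31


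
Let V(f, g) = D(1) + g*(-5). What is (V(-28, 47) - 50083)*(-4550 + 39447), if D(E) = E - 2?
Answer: -1755982143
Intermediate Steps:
D(E) = -2 + E
V(f, g) = -1 - 5*g (V(f, g) = (-2 + 1) + g*(-5) = -1 - 5*g)
(V(-28, 47) - 50083)*(-4550 + 39447) = ((-1 - 5*47) - 50083)*(-4550 + 39447) = ((-1 - 235) - 50083)*34897 = (-236 - 50083)*34897 = -50319*34897 = -1755982143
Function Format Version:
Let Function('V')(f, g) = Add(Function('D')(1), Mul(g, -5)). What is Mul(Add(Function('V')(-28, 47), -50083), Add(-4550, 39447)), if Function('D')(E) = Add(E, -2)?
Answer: -1755982143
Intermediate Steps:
Function('D')(E) = Add(-2, E)
Function('V')(f, g) = Add(-1, Mul(-5, g)) (Function('V')(f, g) = Add(Add(-2, 1), Mul(g, -5)) = Add(-1, Mul(-5, g)))
Mul(Add(Function('V')(-28, 47), -50083), Add(-4550, 39447)) = Mul(Add(Add(-1, Mul(-5, 47)), -50083), Add(-4550, 39447)) = Mul(Add(Add(-1, -235), -50083), 34897) = Mul(Add(-236, -50083), 34897) = Mul(-50319, 34897) = -1755982143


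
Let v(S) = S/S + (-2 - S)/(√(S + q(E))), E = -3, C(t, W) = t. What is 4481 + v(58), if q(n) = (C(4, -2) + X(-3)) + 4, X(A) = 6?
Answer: 4482 - 5*√2 ≈ 4474.9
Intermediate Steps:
q(n) = 14 (q(n) = (4 + 6) + 4 = 10 + 4 = 14)
v(S) = 1 + (-2 - S)/√(14 + S) (v(S) = S/S + (-2 - S)/(√(S + 14)) = 1 + (-2 - S)/(√(14 + S)) = 1 + (-2 - S)/√(14 + S))
4481 + v(58) = 4481 + (-2 + √(14 + 58) - 1*58)/√(14 + 58) = 4481 + (-2 + √72 - 58)/√72 = 4481 + (√2/12)*(-2 + 6*√2 - 58) = 4481 + (√2/12)*(-60 + 6*√2) = 4481 + √2*(-60 + 6*√2)/12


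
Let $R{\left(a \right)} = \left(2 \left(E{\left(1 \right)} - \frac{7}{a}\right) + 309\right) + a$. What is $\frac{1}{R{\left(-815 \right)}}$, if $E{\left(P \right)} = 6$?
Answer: $- \frac{815}{402596} \approx -0.0020244$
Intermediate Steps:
$R{\left(a \right)} = 321 + a - \frac{14}{a}$ ($R{\left(a \right)} = \left(2 \left(6 - \frac{7}{a}\right) + 309\right) + a = \left(\left(12 - \frac{14}{a}\right) + 309\right) + a = \left(321 - \frac{14}{a}\right) + a = 321 + a - \frac{14}{a}$)
$\frac{1}{R{\left(-815 \right)}} = \frac{1}{321 - 815 - \frac{14}{-815}} = \frac{1}{321 - 815 - - \frac{14}{815}} = \frac{1}{321 - 815 + \frac{14}{815}} = \frac{1}{- \frac{402596}{815}} = - \frac{815}{402596}$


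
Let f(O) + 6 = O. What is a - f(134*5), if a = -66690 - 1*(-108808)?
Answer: 41454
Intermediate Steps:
f(O) = -6 + O
a = 42118 (a = -66690 + 108808 = 42118)
a - f(134*5) = 42118 - (-6 + 134*5) = 42118 - (-6 + 670) = 42118 - 1*664 = 42118 - 664 = 41454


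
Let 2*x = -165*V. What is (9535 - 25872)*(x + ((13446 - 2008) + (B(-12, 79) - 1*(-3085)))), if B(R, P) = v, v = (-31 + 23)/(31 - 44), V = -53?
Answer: -8026351763/26 ≈ -3.0871e+8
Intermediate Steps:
v = 8/13 (v = -8/(-13) = -8*(-1/13) = 8/13 ≈ 0.61539)
B(R, P) = 8/13
x = 8745/2 (x = (-165*(-53))/2 = (½)*8745 = 8745/2 ≈ 4372.5)
(9535 - 25872)*(x + ((13446 - 2008) + (B(-12, 79) - 1*(-3085)))) = (9535 - 25872)*(8745/2 + ((13446 - 2008) + (8/13 - 1*(-3085)))) = -16337*(8745/2 + (11438 + (8/13 + 3085))) = -16337*(8745/2 + (11438 + 40113/13)) = -16337*(8745/2 + 188807/13) = -16337*491299/26 = -8026351763/26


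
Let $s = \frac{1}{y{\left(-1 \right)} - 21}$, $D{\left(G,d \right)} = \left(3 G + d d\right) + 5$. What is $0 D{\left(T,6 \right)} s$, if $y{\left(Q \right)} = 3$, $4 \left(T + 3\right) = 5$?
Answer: $0$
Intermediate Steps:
$T = - \frac{7}{4}$ ($T = -3 + \frac{1}{4} \cdot 5 = -3 + \frac{5}{4} = - \frac{7}{4} \approx -1.75$)
$D{\left(G,d \right)} = 5 + d^{2} + 3 G$ ($D{\left(G,d \right)} = \left(3 G + d^{2}\right) + 5 = \left(d^{2} + 3 G\right) + 5 = 5 + d^{2} + 3 G$)
$s = - \frac{1}{18}$ ($s = \frac{1}{3 - 21} = \frac{1}{-18} = - \frac{1}{18} \approx -0.055556$)
$0 D{\left(T,6 \right)} s = 0 \left(5 + 6^{2} + 3 \left(- \frac{7}{4}\right)\right) \left(- \frac{1}{18}\right) = 0 \left(5 + 36 - \frac{21}{4}\right) \left(- \frac{1}{18}\right) = 0 \cdot \frac{143}{4} \left(- \frac{1}{18}\right) = 0 \left(- \frac{1}{18}\right) = 0$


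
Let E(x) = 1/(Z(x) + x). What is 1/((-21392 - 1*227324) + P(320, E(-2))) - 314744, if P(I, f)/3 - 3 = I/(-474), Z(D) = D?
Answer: -6184094203751/19648013 ≈ -3.1474e+5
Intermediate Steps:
E(x) = 1/(2*x) (E(x) = 1/(x + x) = 1/(2*x))
P(I, f) = 9 - I/158 (P(I, f) = 9 + 3*(I/(-474)) = 9 + 3*(I*(-1/474)) = 9 + 3*(-I/474) = 9 - I/158)
1/((-21392 - 1*227324) + P(320, E(-2))) - 314744 = 1/((-21392 - 1*227324) + (9 - 1/158*320)) - 314744 = 1/((-21392 - 227324) + (9 - 160/79)) - 314744 = 1/(-248716 + 551/79) - 314744 = 1/(-19648013/79) - 314744 = -79/19648013 - 314744 = -6184094203751/19648013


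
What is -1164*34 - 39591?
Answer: -79167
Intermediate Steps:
-1164*34 - 39591 = -39576 - 39591 = -79167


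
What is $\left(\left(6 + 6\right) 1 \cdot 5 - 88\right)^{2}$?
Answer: $784$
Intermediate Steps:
$\left(\left(6 + 6\right) 1 \cdot 5 - 88\right)^{2} = \left(12 \cdot 5 - 88\right)^{2} = \left(60 - 88\right)^{2} = \left(-28\right)^{2} = 784$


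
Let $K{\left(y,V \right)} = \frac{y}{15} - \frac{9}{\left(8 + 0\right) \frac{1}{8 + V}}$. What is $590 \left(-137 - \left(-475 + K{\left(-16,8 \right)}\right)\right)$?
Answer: $\frac{632008}{3} \approx 2.1067 \cdot 10^{5}$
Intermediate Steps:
$K{\left(y,V \right)} = -9 - \frac{9 V}{8} + \frac{y}{15}$ ($K{\left(y,V \right)} = y \frac{1}{15} - \frac{9}{8 \frac{1}{8 + V}} = \frac{y}{15} - 9 \left(1 + \frac{V}{8}\right) = \frac{y}{15} - \left(9 + \frac{9 V}{8}\right) = -9 - \frac{9 V}{8} + \frac{y}{15}$)
$590 \left(-137 - \left(-475 + K{\left(-16,8 \right)}\right)\right) = 590 \left(-137 - \left(-484 - 9 - \frac{16}{15}\right)\right) = 590 \left(-137 + \left(475 - \left(-9 - 9 - \frac{16}{15}\right)\right)\right) = 590 \left(-137 + \left(475 - - \frac{286}{15}\right)\right) = 590 \left(-137 + \left(475 + \frac{286}{15}\right)\right) = 590 \left(-137 + \frac{7411}{15}\right) = 590 \cdot \frac{5356}{15} = \frac{632008}{3}$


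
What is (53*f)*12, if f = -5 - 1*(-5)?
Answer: 0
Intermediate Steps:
f = 0 (f = -5 + 5 = 0)
(53*f)*12 = (53*0)*12 = 0*12 = 0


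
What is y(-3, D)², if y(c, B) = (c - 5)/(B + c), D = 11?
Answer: 1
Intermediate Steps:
y(c, B) = (-5 + c)/(B + c)
y(-3, D)² = ((-5 - 3)/(11 - 3))² = (-8/8)² = ((⅛)*(-8))² = (-1)² = 1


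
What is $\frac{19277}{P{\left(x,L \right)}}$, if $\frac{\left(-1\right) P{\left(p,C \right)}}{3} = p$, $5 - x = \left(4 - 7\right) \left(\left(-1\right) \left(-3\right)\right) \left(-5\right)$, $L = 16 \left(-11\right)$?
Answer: $\frac{19277}{120} \approx 160.64$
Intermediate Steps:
$L = -176$
$x = -40$ ($x = 5 - \left(4 - 7\right) \left(\left(-1\right) \left(-3\right)\right) \left(-5\right) = 5 - \left(4 - 7\right) 3 \left(-5\right) = 5 - \left(-3\right) 3 \left(-5\right) = 5 - \left(-9\right) \left(-5\right) = 5 - 45 = -40$)
$P{\left(p,C \right)} = - 3 p$
$\frac{19277}{P{\left(x,L \right)}} = \frac{19277}{\left(-3\right) \left(-40\right)} = \frac{19277}{120}$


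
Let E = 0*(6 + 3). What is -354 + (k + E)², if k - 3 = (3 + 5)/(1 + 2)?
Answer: -2897/9 ≈ -321.89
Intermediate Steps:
k = 17/3 (k = 3 + (3 + 5)/(1 + 2) = 3 + 8/3 = 17/3 ≈ 5.6667)
E = 0 (E = 0*9 = 0)
-354 + (k + E)² = -354 + (17/3 + 0)² = -354 + (17/3)² = -354 + 289/9 = -2897/9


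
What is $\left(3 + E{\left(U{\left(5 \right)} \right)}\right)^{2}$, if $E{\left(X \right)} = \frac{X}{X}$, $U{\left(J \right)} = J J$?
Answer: $16$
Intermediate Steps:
$U{\left(J \right)} = J^{2}$
$E{\left(X \right)} = 1$
$\left(3 + E{\left(U{\left(5 \right)} \right)}\right)^{2} = \left(3 + 1\right)^{2} = 4^{2} = 16$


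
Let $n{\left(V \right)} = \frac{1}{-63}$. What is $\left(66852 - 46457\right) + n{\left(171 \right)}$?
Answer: $\frac{1284884}{63} \approx 20395.0$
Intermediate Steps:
$n{\left(V \right)} = - \frac{1}{63}$
$\left(66852 - 46457\right) + n{\left(171 \right)} = \left(66852 - 46457\right) - \frac{1}{63} = 20395 - \frac{1}{63} = \frac{1284884}{63}$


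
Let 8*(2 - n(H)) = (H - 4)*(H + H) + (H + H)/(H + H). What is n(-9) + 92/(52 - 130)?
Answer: -8909/312 ≈ -28.554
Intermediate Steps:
n(H) = 15/8 - H*(-4 + H)/4 (n(H) = 2 - ((H - 4)*(H + H) + (H + H)/(H + H))/8 = 2 - ((-4 + H)*(2*H) + (2*H)/((2*H)))/8 = 2 - (2*H*(-4 + H) + (2*H)*(1/(2*H)))/8 = 2 - (2*H*(-4 + H) + 1)/8 = 2 - (1 + 2*H*(-4 + H))/8 = 2 + (-⅛ - H*(-4 + H)/4) = 15/8 - H*(-4 + H)/4)
n(-9) + 92/(52 - 130) = (15/8 - 9 - ¼*(-9)²) + 92/(52 - 130) = (15/8 - 9 - ¼*81) + 92/(-78) = (15/8 - 9 - 81/4) + 92*(-1/78) = -219/8 - 46/39 = -8909/312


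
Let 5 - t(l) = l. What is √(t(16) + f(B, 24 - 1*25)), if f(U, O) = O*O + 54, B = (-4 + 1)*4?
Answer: 2*√11 ≈ 6.6332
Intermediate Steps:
B = -12 (B = -3*4 = -12)
f(U, O) = 54 + O² (f(U, O) = O² + 54 = 54 + O²)
t(l) = 5 - l
√(t(16) + f(B, 24 - 1*25)) = √((5 - 1*16) + (54 + (24 - 1*25)²)) = √((5 - 16) + (54 + (24 - 25)²)) = √(-11 + (54 + (-1)²)) = √(-11 + (54 + 1)) = √(-11 + 55) = √44 = 2*√11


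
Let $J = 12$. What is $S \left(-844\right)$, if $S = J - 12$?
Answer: $0$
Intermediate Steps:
$S = 0$ ($S = 12 - 12 = 0$)
$S \left(-844\right) = 0 \left(-844\right) = 0$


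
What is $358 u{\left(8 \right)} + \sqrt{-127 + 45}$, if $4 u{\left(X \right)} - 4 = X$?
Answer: $1074 + i \sqrt{82} \approx 1074.0 + 9.0554 i$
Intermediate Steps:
$u{\left(X \right)} = 1 + \frac{X}{4}$
$358 u{\left(8 \right)} + \sqrt{-127 + 45} = 358 \left(1 + \frac{1}{4} \cdot 8\right) + \sqrt{-127 + 45} = 358 \left(1 + 2\right) + \sqrt{-82} = 358 \cdot 3 + i \sqrt{82} = 1074 + i \sqrt{82}$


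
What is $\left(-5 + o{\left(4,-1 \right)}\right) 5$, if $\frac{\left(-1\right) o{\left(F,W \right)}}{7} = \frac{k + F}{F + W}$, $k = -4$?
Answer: $-25$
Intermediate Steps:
$o{\left(F,W \right)} = - \frac{7 \left(-4 + F\right)}{F + W}$ ($o{\left(F,W \right)} = - 7 \frac{-4 + F}{F + W} = - \frac{7 \left(-4 + F\right)}{F + W}$)
$\left(-5 + o{\left(4,-1 \right)}\right) 5 = \left(-5 + \frac{7 \left(4 - 4\right)}{4 - 1}\right) 5 = \left(-5 + \frac{7 \left(4 - 4\right)}{3}\right) 5 = \left(-5 + 7 \cdot \frac{1}{3} \cdot 0\right) 5 = \left(-5 + 0\right) 5 = \left(-5\right) 5 = -25$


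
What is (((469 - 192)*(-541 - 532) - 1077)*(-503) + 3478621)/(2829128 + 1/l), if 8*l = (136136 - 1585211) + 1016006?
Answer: 66485842048535/1225207633824 ≈ 54.265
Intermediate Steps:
l = -433069/8 (l = ((136136 - 1585211) + 1016006)/8 = (-1449075 + 1016006)/8 = (⅛)*(-433069) = -433069/8 ≈ -54134.)
(((469 - 192)*(-541 - 532) - 1077)*(-503) + 3478621)/(2829128 + 1/l) = (((469 - 192)*(-541 - 532) - 1077)*(-503) + 3478621)/(2829128 + 1/(-433069/8)) = ((277*(-1073) - 1077)*(-503) + 3478621)/(2829128 - 8/433069) = ((-297221 - 1077)*(-503) + 3478621)/(1225207633824/433069) = (-298298*(-503) + 3478621)*(433069/1225207633824) = (150043894 + 3478621)*(433069/1225207633824) = 153522515*(433069/1225207633824) = 66485842048535/1225207633824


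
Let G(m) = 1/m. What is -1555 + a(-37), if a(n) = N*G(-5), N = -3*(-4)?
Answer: -7787/5 ≈ -1557.4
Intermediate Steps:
G(m) = 1/m
N = 12
a(n) = -12/5 (a(n) = 12/(-5) = 12*(-1/5) = -12/5)
-1555 + a(-37) = -1555 - 12/5 = -7787/5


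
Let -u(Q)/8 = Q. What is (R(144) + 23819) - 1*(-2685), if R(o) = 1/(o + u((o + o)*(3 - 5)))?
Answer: 125947009/4752 ≈ 26504.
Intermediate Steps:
u(Q) = -8*Q
R(o) = 1/(33*o) (R(o) = 1/(o - 8*(o + o)*(3 - 5)) = 1/(o - 8*2*o*(-2)) = 1/(o - (-32)*o) = 1/(o + 32*o) = 1/(33*o))
(R(144) + 23819) - 1*(-2685) = ((1/33)/144 + 23819) - 1*(-2685) = ((1/33)*(1/144) + 23819) + 2685 = (1/4752 + 23819) + 2685 = 113187889/4752 + 2685 = 125947009/4752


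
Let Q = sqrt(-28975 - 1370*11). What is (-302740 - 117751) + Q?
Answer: -420491 + I*sqrt(44045) ≈ -4.2049e+5 + 209.87*I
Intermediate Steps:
Q = I*sqrt(44045) (Q = sqrt(-28975 - 15070) = sqrt(-44045) = I*sqrt(44045) ≈ 209.87*I)
(-302740 - 117751) + Q = (-302740 - 117751) + I*sqrt(44045) = -420491 + I*sqrt(44045)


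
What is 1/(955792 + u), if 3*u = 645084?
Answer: 1/1170820 ≈ 8.5410e-7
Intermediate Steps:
u = 215028 (u = (⅓)*645084 = 215028)
1/(955792 + u) = 1/(955792 + 215028) = 1/1170820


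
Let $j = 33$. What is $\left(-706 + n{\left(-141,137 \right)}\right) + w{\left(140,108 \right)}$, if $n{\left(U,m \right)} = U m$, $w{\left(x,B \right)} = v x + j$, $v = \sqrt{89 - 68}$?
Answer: $-19990 + 140 \sqrt{21} \approx -19348.0$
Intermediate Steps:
$v = \sqrt{21} \approx 4.5826$
$w{\left(x,B \right)} = 33 + x \sqrt{21}$ ($w{\left(x,B \right)} = \sqrt{21} x + 33 = x \sqrt{21} + 33 = 33 + x \sqrt{21}$)
$\left(-706 + n{\left(-141,137 \right)}\right) + w{\left(140,108 \right)} = \left(-706 - 19317\right) + \left(33 + 140 \sqrt{21}\right) = -20023 + \left(33 + 140 \sqrt{21}\right) = -19990 + 140 \sqrt{21}$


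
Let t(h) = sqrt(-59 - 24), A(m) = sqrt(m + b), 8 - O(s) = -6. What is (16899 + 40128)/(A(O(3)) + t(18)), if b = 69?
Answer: 57027*sqrt(83)*(1 - I)/166 ≈ 3129.8 - 3129.8*I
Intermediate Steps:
O(s) = 14 (O(s) = 8 - 1*(-6) = 8 + 6 = 14)
A(m) = sqrt(69 + m) (A(m) = sqrt(m + 69) = sqrt(69 + m))
t(h) = I*sqrt(83) (t(h) = sqrt(-83) = I*sqrt(83))
(16899 + 40128)/(A(O(3)) + t(18)) = (16899 + 40128)/(sqrt(69 + 14) + I*sqrt(83)) = 57027/(sqrt(83) + I*sqrt(83))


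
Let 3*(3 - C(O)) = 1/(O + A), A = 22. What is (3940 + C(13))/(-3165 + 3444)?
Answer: 414014/29295 ≈ 14.133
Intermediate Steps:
C(O) = 3 - 1/(3*(22 + O)) (C(O) = 3 - 1/(3*(O + 22)) = 3 - 1/(3*(22 + O)))
(3940 + C(13))/(-3165 + 3444) = (3940 + (197 + 9*13)/(3*(22 + 13)))/(-3165 + 3444) = (3940 + (⅓)*(197 + 117)/35)/279 = (3940 + (⅓)*(1/35)*314)*(1/279) = (3940 + 314/105)*(1/279) = (414014/105)*(1/279) = 414014/29295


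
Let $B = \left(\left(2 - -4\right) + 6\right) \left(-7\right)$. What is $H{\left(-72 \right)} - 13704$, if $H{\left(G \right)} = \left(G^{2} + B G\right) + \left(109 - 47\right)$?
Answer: $-2410$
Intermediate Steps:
$B = -84$ ($B = \left(\left(2 + 4\right) + 6\right) \left(-7\right) = \left(6 + 6\right) \left(-7\right) = 12 \left(-7\right) = -84$)
$H{\left(G \right)} = 62 + G^{2} - 84 G$ ($H{\left(G \right)} = \left(G^{2} - 84 G\right) + \left(109 - 47\right) = \left(G^{2} - 84 G\right) + 62 = 62 + G^{2} - 84 G$)
$H{\left(-72 \right)} - 13704 = \left(62 + \left(-72\right)^{2} - -6048\right) - 13704 = \left(62 + 5184 + 6048\right) - 13704 = 11294 - 13704 = -2410$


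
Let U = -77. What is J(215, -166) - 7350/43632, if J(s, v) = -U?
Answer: 558719/7272 ≈ 76.832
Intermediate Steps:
J(s, v) = 77 (J(s, v) = -1*(-77) = 77)
J(215, -166) - 7350/43632 = 77 - 7350/43632 = 77 - 1*1225/7272 = 77 - 1225/7272 = 558719/7272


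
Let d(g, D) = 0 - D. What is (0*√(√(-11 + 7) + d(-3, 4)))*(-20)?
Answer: 0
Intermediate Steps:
d(g, D) = -D
(0*√(√(-11 + 7) + d(-3, 4)))*(-20) = (0*√(√(-11 + 7) - 1*4))*(-20) = (0*√(√(-4) - 4))*(-20) = (0*√(2*I - 4))*(-20) = (0*√(-4 + 2*I))*(-20) = 0*(-20) = 0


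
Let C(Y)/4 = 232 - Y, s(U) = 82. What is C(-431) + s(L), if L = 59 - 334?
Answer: 2734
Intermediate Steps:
L = -275
C(Y) = 928 - 4*Y (C(Y) = 4*(232 - Y) = 928 - 4*Y)
C(-431) + s(L) = (928 - 4*(-431)) + 82 = (928 + 1724) + 82 = 2652 + 82 = 2734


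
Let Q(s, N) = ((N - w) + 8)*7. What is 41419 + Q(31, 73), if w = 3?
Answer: 41965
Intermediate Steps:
Q(s, N) = 35 + 7*N (Q(s, N) = ((N - 1*3) + 8)*7 = ((N - 3) + 8)*7 = ((-3 + N) + 8)*7 = (5 + N)*7 = 35 + 7*N)
41419 + Q(31, 73) = 41419 + (35 + 7*73) = 41419 + (35 + 511) = 41419 + 546 = 41965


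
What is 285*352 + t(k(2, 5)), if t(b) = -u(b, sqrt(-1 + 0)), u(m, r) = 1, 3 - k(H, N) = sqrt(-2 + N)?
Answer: 100319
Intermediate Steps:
k(H, N) = 3 - sqrt(-2 + N)
t(b) = -1 (t(b) = -1*1 = -1)
285*352 + t(k(2, 5)) = 285*352 - 1 = 100320 - 1 = 100319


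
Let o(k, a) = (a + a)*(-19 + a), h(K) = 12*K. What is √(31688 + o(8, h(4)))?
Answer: 2*√8618 ≈ 185.67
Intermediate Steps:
o(k, a) = 2*a*(-19 + a) (o(k, a) = (2*a)*(-19 + a) = 2*a*(-19 + a))
√(31688 + o(8, h(4))) = √(31688 + 2*(12*4)*(-19 + 12*4)) = √(31688 + 2*48*(-19 + 48)) = √(31688 + 2*48*29) = √(31688 + 2784) = √34472 = 2*√8618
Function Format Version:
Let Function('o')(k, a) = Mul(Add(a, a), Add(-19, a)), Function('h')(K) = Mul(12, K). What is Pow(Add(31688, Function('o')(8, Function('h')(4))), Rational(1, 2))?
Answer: Mul(2, Pow(8618, Rational(1, 2))) ≈ 185.67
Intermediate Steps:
Function('o')(k, a) = Mul(2, a, Add(-19, a)) (Function('o')(k, a) = Mul(Mul(2, a), Add(-19, a)) = Mul(2, a, Add(-19, a)))
Pow(Add(31688, Function('o')(8, Function('h')(4))), Rational(1, 2)) = Pow(Add(31688, Mul(2, Mul(12, 4), Add(-19, Mul(12, 4)))), Rational(1, 2)) = Pow(Add(31688, Mul(2, 48, Add(-19, 48))), Rational(1, 2)) = Pow(Add(31688, Mul(2, 48, 29)), Rational(1, 2)) = Pow(Add(31688, 2784), Rational(1, 2)) = Pow(34472, Rational(1, 2)) = Mul(2, Pow(8618, Rational(1, 2)))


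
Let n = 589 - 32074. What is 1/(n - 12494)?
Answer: -1/43979 ≈ -2.2738e-5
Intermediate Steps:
n = -31485
1/(n - 12494) = 1/(-31485 - 12494) = 1/(-43979) = -1/43979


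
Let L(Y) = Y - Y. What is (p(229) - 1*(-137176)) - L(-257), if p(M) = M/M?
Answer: 137177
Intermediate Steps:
L(Y) = 0
p(M) = 1
(p(229) - 1*(-137176)) - L(-257) = (1 - 1*(-137176)) - 1*0 = (1 + 137176) + 0 = 137177 + 0 = 137177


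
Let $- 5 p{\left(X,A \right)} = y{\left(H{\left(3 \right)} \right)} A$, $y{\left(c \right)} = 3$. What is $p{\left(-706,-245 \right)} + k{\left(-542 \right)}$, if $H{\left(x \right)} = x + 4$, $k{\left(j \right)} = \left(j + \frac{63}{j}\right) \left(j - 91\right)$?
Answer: $\frac{186072165}{542} \approx 3.4331 \cdot 10^{5}$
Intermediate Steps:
$k{\left(j \right)} = \left(-91 + j\right) \left(j + \frac{63}{j}\right)$ ($k{\left(j \right)} = \left(j + \frac{63}{j}\right) \left(-91 + j\right) = \left(-91 + j\right) \left(j + \frac{63}{j}\right)$)
$H{\left(x \right)} = 4 + x$
$p{\left(X,A \right)} = - \frac{3 A}{5}$
$p{\left(-706,-245 \right)} + k{\left(-542 \right)} = \left(- \frac{3}{5}\right) \left(-245\right) + \left(63 + \left(-542\right)^{2} - \frac{5733}{-542} - -49322\right) = 147 + \left(63 + 293764 - - \frac{5733}{542} + 49322\right) = 147 + \left(63 + 293764 + \frac{5733}{542} + 49322\right) = 147 + \frac{185992491}{542} = \frac{186072165}{542}$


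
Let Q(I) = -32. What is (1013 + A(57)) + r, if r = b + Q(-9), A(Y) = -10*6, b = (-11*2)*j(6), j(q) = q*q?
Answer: 129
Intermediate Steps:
j(q) = q²
b = -792 (b = -11*2*6² = -22*36 = -792)
A(Y) = -60
r = -824 (r = -792 - 32 = -824)
(1013 + A(57)) + r = (1013 - 60) - 824 = 953 - 824 = 129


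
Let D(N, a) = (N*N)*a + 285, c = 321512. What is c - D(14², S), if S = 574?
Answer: -21729557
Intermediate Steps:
D(N, a) = 285 + a*N² (D(N, a) = N²*a + 285 = a*N² + 285 = 285 + a*N²)
c - D(14², S) = 321512 - (285 + 574*(14²)²) = 321512 - (285 + 574*196²) = 321512 - (285 + 574*38416) = 321512 - (285 + 22050784) = 321512 - 1*22051069 = 321512 - 22051069 = -21729557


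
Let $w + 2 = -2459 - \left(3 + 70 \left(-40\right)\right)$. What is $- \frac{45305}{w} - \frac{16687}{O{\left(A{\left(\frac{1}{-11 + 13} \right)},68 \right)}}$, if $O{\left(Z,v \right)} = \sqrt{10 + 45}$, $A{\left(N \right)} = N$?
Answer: $- \frac{45305}{336} - \frac{1517 \sqrt{55}}{5} \approx -2384.9$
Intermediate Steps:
$O{\left(Z,v \right)} = \sqrt{55}$
$w = 336$ ($w = -2 - \left(2462 - 2800\right) = -2 - -338 = -2 + \left(-2459 + 2797\right) = -2 + 338 = 336$)
$- \frac{45305}{w} - \frac{16687}{O{\left(A{\left(\frac{1}{-11 + 13} \right)},68 \right)}} = - \frac{45305}{336} - \frac{16687}{\sqrt{55}} = \left(-45305\right) \frac{1}{336} - 16687 \frac{\sqrt{55}}{55} = - \frac{45305}{336} - \frac{1517 \sqrt{55}}{5}$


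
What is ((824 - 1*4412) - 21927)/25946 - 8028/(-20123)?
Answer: -305143857/522111358 ≈ -0.58444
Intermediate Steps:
((824 - 1*4412) - 21927)/25946 - 8028/(-20123) = ((824 - 4412) - 21927)*(1/25946) - 8028*(-1/20123) = (-3588 - 21927)*(1/25946) + 8028/20123 = -25515*1/25946 + 8028/20123 = -25515/25946 + 8028/20123 = -305143857/522111358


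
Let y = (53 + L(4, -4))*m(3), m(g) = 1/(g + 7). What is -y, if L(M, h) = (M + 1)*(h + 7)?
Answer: -34/5 ≈ -6.8000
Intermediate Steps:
L(M, h) = (1 + M)*(7 + h)
m(g) = 1/(7 + g)
y = 34/5 (y = (53 + (7 - 4 + 7*4 + 4*(-4)))/(7 + 3) = (53 + (7 - 4 + 28 - 16))/10 = (53 + 15)*(⅒) = 68*(⅒) = 34/5 ≈ 6.8000)
-y = -1*34/5 = -34/5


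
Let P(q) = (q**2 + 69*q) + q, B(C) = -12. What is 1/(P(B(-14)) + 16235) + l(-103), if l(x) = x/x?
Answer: 15540/15539 ≈ 1.0001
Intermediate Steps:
l(x) = 1
P(q) = q**2 + 70*q
1/(P(B(-14)) + 16235) + l(-103) = 1/(-12*(70 - 12) + 16235) + 1 = 1/(-12*58 + 16235) + 1 = 1/(-696 + 16235) + 1 = 1/15539 + 1 = 15540/15539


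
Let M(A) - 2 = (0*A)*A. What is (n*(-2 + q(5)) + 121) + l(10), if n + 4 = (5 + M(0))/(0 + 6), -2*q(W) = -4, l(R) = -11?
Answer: 110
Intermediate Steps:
M(A) = 2 (M(A) = 2 + (0*A)*A = 2 + 0*A = 2 + 0 = 2)
q(W) = 2 (q(W) = -½*(-4) = 2)
n = -17/6 (n = -4 + (5 + 2)/(0 + 6) = -4 + 7/6 = -17/6 ≈ -2.8333)
(n*(-2 + q(5)) + 121) + l(10) = (-17*(-2 + 2)/6 + 121) - 11 = (-17/6*0 + 121) - 11 = (0 + 121) - 11 = 121 - 11 = 110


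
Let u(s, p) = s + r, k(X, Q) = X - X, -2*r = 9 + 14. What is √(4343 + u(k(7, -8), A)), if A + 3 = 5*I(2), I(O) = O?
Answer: √17326/2 ≈ 65.814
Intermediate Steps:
r = -23/2 (r = -(9 + 14)/2 = -½*23 = -23/2 ≈ -11.500)
k(X, Q) = 0
A = 7 (A = -3 + 5*2 = -3 + 10 = 7)
u(s, p) = -23/2 + s (u(s, p) = s - 23/2 = -23/2 + s)
√(4343 + u(k(7, -8), A)) = √(4343 + (-23/2 + 0)) = √(4343 - 23/2) = √(8663/2) = √17326/2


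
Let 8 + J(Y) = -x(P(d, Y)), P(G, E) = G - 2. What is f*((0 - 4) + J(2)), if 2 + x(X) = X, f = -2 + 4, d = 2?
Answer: -20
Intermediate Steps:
f = 2
P(G, E) = -2 + G
x(X) = -2 + X
J(Y) = -6 (J(Y) = -8 - (-2 + (-2 + 2)) = -8 - (-2 + 0) = -8 - 1*(-2) = -8 + 2 = -6)
f*((0 - 4) + J(2)) = 2*((0 - 4) - 6) = 2*(-4 - 6) = 2*(-10) = -20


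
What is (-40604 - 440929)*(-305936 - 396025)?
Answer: 338017386213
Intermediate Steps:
(-40604 - 440929)*(-305936 - 396025) = -481533*(-701961) = 338017386213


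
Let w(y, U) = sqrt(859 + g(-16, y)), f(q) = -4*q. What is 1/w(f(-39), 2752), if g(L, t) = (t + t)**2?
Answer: sqrt(98203)/98203 ≈ 0.0031911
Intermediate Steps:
g(L, t) = 4*t**2 (g(L, t) = (2*t)**2 = 4*t**2)
w(y, U) = sqrt(859 + 4*y**2)
1/w(f(-39), 2752) = 1/(sqrt(859 + 4*(-4*(-39))**2)) = 1/(sqrt(859 + 4*156**2)) = 1/(sqrt(859 + 4*24336)) = 1/(sqrt(859 + 97344)) = 1/(sqrt(98203)) = sqrt(98203)/98203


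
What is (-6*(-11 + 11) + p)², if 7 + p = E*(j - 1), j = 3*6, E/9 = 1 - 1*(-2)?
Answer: 204304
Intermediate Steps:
E = 27 (E = 9*(1 - 1*(-2)) = 9*(1 + 2) = 9*3 = 27)
j = 18
p = 452 (p = -7 + 27*(18 - 1) = -7 + 27*17 = -7 + 459 = 452)
(-6*(-11 + 11) + p)² = (-6*(-11 + 11) + 452)² = (-6*0 + 452)² = (0 + 452)² = 452² = 204304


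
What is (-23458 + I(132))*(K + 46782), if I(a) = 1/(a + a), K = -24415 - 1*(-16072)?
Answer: -79349768643/88 ≈ -9.0170e+8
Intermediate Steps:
K = -8343 (K = -24415 + 16072 = -8343)
I(a) = 1/(2*a)
(-23458 + I(132))*(K + 46782) = (-23458 + (½)/132)*(-8343 + 46782) = (-23458 + (½)*(1/132))*38439 = (-23458 + 1/264)*38439 = -6192911/264*38439 = -79349768643/88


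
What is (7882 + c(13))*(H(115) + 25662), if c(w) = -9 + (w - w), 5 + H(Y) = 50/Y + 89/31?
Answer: 144042817654/713 ≈ 2.0202e+8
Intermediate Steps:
H(Y) = -66/31 + 50/Y (H(Y) = -5 + (50/Y + 89/31) = -5 + (89/31 + 50/Y) = -66/31 + 50/Y)
c(w) = -9 (c(w) = -9 + 0 = -9)
(7882 + c(13))*(H(115) + 25662) = (7882 - 9)*((-66/31 + 50/115) + 25662) = 7873*((-66/31 + 50*(1/115)) + 25662) = 7873*((-66/31 + 10/23) + 25662) = 7873*(-1208/713 + 25662) = 7873*(18295798/713) = 144042817654/713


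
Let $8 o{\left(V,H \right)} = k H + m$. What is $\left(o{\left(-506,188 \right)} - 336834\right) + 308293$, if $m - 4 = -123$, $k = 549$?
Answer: $- \frac{125235}{8} \approx -15654.0$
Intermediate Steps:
$m = -119$ ($m = 4 - 123 = -119$)
$o{\left(V,H \right)} = - \frac{119}{8} + \frac{549 H}{8}$ ($o{\left(V,H \right)} = \frac{549 H - 119}{8} = \frac{-119 + 549 H}{8} = - \frac{119}{8} + \frac{549 H}{8}$)
$\left(o{\left(-506,188 \right)} - 336834\right) + 308293 = \left(\left(- \frac{119}{8} + \frac{549}{8} \cdot 188\right) - 336834\right) + 308293 = \left(\left(- \frac{119}{8} + \frac{25803}{2}\right) - 336834\right) + 308293 = \left(\frac{103093}{8} - 336834\right) + 308293 = - \frac{2591579}{8} + 308293 = - \frac{125235}{8}$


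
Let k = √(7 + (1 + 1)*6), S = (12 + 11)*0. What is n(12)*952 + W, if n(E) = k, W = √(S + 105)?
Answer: √105 + 952*√19 ≈ 4159.9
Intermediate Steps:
S = 0 (S = 23*0 = 0)
W = √105 (W = √(0 + 105) = √105 ≈ 10.247)
k = √19 (k = √(7 + 2*6) = √(7 + 12) = √19 ≈ 4.3589)
n(E) = √19
n(12)*952 + W = √19*952 + √105 = 952*√19 + √105 = √105 + 952*√19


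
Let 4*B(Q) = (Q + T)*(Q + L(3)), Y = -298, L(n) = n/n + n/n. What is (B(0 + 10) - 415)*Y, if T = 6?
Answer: 109366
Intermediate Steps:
L(n) = 2 (L(n) = 1 + 1 = 2)
B(Q) = (2 + Q)*(6 + Q)/4 (B(Q) = ((Q + 6)*(Q + 2))/4 = ((6 + Q)*(2 + Q))/4 = ((2 + Q)*(6 + Q))/4 = (2 + Q)*(6 + Q)/4)
(B(0 + 10) - 415)*Y = ((3 + 2*(0 + 10) + (0 + 10)²/4) - 415)*(-298) = ((3 + 2*10 + (¼)*10²) - 415)*(-298) = ((3 + 20 + (¼)*100) - 415)*(-298) = ((3 + 20 + 25) - 415)*(-298) = (48 - 415)*(-298) = -367*(-298) = 109366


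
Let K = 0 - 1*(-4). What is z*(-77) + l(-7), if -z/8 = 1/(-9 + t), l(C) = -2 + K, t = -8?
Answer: -582/17 ≈ -34.235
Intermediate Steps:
K = 4 (K = 0 + 4 = 4)
l(C) = 2 (l(C) = -2 + 4 = 2)
z = 8/17 (z = -8/(-9 - 8) = -8/(-17) = -8*(-1/17) = 8/17 ≈ 0.47059)
z*(-77) + l(-7) = (8/17)*(-77) + 2 = -616/17 + 2 = -582/17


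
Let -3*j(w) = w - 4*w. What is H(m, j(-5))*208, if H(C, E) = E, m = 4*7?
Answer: -1040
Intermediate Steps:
m = 28
j(w) = w (j(w) = -(w - 4*w)/3 = -(-1)*w = w)
H(m, j(-5))*208 = -5*208 = -1040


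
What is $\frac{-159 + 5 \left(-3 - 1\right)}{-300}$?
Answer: $\frac{179}{300} \approx 0.59667$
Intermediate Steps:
$\frac{-159 + 5 \left(-3 - 1\right)}{-300} = \left(-159 + 5 \left(-4\right)\right) \left(- \frac{1}{300}\right) = \left(-159 - 20\right) \left(- \frac{1}{300}\right) = \left(-179\right) \left(- \frac{1}{300}\right) = \frac{179}{300}$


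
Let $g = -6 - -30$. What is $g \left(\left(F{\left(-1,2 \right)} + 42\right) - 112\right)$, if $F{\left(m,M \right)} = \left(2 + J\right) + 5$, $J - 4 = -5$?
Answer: $-1536$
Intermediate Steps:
$J = -1$ ($J = 4 - 5 = -1$)
$F{\left(m,M \right)} = 6$ ($F{\left(m,M \right)} = \left(2 - 1\right) + 5 = 1 + 5 = 6$)
$g = 24$ ($g = -6 + 30 = 24$)
$g \left(\left(F{\left(-1,2 \right)} + 42\right) - 112\right) = 24 \left(\left(6 + 42\right) - 112\right) = 24 \left(48 - 112\right) = 24 \left(-64\right) = -1536$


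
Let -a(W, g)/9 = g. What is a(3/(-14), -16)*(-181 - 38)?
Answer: -31536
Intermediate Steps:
a(W, g) = -9*g
a(3/(-14), -16)*(-181 - 38) = (-9*(-16))*(-181 - 38) = 144*(-219) = -31536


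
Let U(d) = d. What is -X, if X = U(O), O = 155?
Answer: -155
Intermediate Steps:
X = 155
-X = -1*155 = -155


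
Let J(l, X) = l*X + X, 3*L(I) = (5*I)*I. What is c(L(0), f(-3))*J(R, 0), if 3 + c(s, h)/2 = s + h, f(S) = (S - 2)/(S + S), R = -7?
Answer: 0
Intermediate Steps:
f(S) = (-2 + S)/(2*S) (f(S) = (-2 + S)/((2*S)) = (-2 + S)*(1/(2*S)) = (-2 + S)/(2*S))
L(I) = 5*I²/3 (L(I) = ((5*I)*I)/3 = (5*I²)/3 = 5*I²/3)
J(l, X) = X + X*l (J(l, X) = X*l + X = X + X*l)
c(s, h) = -6 + 2*h + 2*s (c(s, h) = -6 + 2*(s + h) = -6 + 2*(h + s) = -6 + (2*h + 2*s) = -6 + 2*h + 2*s)
c(L(0), f(-3))*J(R, 0) = (-6 + 2*((½)*(-2 - 3)/(-3)) + 2*((5/3)*0²))*(0*(1 - 7)) = (-6 + 2*((½)*(-⅓)*(-5)) + 2*((5/3)*0))*(0*(-6)) = (-6 + 2*(⅚) + 2*0)*0 = (-6 + 5/3 + 0)*0 = -13/3*0 = 0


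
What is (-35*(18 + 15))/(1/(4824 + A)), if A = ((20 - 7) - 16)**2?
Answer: -5582115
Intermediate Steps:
A = 9 (A = (13 - 16)**2 = (-3)**2 = 9)
(-35*(18 + 15))/(1/(4824 + A)) = (-35*(18 + 15))/(1/(4824 + 9)) = (-35*33)/(1/4833) = -1155/1/4833 = -1155*4833 = -5582115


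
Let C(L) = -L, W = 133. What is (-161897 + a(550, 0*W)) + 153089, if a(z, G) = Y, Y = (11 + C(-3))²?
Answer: -8612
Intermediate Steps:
Y = 196 (Y = (11 - 1*(-3))² = (11 + 3)² = 14² = 196)
a(z, G) = 196
(-161897 + a(550, 0*W)) + 153089 = (-161897 + 196) + 153089 = -161701 + 153089 = -8612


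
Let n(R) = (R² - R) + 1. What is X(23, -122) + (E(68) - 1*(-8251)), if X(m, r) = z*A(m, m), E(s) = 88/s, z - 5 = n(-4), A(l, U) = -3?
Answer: 138963/17 ≈ 8174.3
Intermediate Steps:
n(R) = 1 + R² - R
z = 26 (z = 5 + (1 + (-4)² - 1*(-4)) = 5 + (1 + 16 + 4) = 5 + 21 = 26)
X(m, r) = -78 (X(m, r) = 26*(-3) = -78)
X(23, -122) + (E(68) - 1*(-8251)) = -78 + (88/68 - 1*(-8251)) = -78 + (88*(1/68) + 8251) = -78 + (22/17 + 8251) = -78 + 140289/17 = 138963/17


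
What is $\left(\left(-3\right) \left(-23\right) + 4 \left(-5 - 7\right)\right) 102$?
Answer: $2142$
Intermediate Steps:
$\left(\left(-3\right) \left(-23\right) + 4 \left(-5 - 7\right)\right) 102 = \left(69 + 4 \left(-12\right)\right) 102 = \left(69 - 48\right) 102 = 21 \cdot 102 = 2142$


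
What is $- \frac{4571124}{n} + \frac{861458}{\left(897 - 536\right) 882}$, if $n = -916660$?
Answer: $\frac{280639889266}{36483297165} \approx 7.6923$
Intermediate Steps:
$- \frac{4571124}{n} + \frac{861458}{\left(897 - 536\right) 882} = - \frac{4571124}{-916660} + \frac{861458}{\left(897 - 536\right) 882} = \left(-4571124\right) \left(- \frac{1}{916660}\right) + \frac{861458}{361 \cdot 882} = \frac{1142781}{229165} + \frac{861458}{318402} = \frac{1142781}{229165} + 861458 \cdot \frac{1}{318402} = \frac{1142781}{229165} + \frac{430729}{159201} = \frac{280639889266}{36483297165}$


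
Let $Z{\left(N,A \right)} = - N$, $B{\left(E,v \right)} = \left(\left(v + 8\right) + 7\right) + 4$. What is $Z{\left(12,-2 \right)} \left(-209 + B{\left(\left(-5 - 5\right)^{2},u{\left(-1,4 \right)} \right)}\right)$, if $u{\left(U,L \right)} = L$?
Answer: $2232$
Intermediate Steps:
$B{\left(E,v \right)} = 19 + v$ ($B{\left(E,v \right)} = \left(\left(8 + v\right) + 7\right) + 4 = \left(15 + v\right) + 4 = 19 + v$)
$Z{\left(12,-2 \right)} \left(-209 + B{\left(\left(-5 - 5\right)^{2},u{\left(-1,4 \right)} \right)}\right) = \left(-1\right) 12 \left(-209 + \left(19 + 4\right)\right) = - 12 \left(-209 + 23\right) = \left(-12\right) \left(-186\right) = 2232$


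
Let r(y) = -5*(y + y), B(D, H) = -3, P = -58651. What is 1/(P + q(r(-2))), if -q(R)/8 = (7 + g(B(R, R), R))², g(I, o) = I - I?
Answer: -1/59043 ≈ -1.6937e-5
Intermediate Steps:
g(I, o) = 0
r(y) = -10*y
q(R) = -392 (q(R) = -8*(7 + 0)² = -8*7² = -8*49 = -392)
1/(P + q(r(-2))) = 1/(-58651 - 392) = 1/(-59043) = -1/59043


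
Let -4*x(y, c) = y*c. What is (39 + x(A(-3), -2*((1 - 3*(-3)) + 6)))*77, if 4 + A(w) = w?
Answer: -1309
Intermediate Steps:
A(w) = -4 + w
x(y, c) = -c*y/4 (x(y, c) = -y*c/4 = -c*y/4)
(39 + x(A(-3), -2*((1 - 3*(-3)) + 6)))*77 = (39 - (-2*((1 - 3*(-3)) + 6))*(-4 - 3)/4)*77 = (39 - 1/4*(-2*((1 + 9) + 6))*(-7))*77 = (39 - 1/4*(-2*(10 + 6))*(-7))*77 = (39 - 1/4*(-2*16)*(-7))*77 = (39 - 1/4*(-32)*(-7))*77 = (39 - 56)*77 = -17*77 = -1309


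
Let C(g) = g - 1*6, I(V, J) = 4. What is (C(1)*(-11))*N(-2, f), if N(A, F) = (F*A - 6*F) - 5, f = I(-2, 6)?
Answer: -2035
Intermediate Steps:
f = 4
N(A, F) = -5 - 6*F + A*F (N(A, F) = (A*F - 6*F) - 5 = (-6*F + A*F) - 5 = -5 - 6*F + A*F)
C(g) = -6 + g (C(g) = g - 6 = -6 + g)
(C(1)*(-11))*N(-2, f) = ((-6 + 1)*(-11))*(-5 - 6*4 - 2*4) = (-5*(-11))*(-5 - 24 - 8) = 55*(-37) = -2035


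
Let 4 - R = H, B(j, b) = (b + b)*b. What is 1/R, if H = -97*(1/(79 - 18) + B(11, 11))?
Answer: 61/1432255 ≈ 4.2590e-5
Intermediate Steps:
B(j, b) = 2*b² (B(j, b) = (2*b)*b = 2*b²)
H = -1432011/61 (H = -97*(1/(79 - 18) + 2*11²) = -97*(1/61 + 2*121) = -97*(1/61 + 242) = -97*14763/61 = -1432011/61 ≈ -23476.)
R = 1432255/61 (R = 4 - 1*(-1432011/61) = 4 + 1432011/61 = 1432255/61 ≈ 23480.)
1/R = 1/(1432255/61) = 61/1432255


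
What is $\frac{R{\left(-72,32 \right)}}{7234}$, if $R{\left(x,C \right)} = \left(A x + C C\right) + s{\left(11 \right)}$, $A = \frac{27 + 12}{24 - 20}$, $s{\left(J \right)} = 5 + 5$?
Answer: $\frac{166}{3617} \approx 0.045894$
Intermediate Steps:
$s{\left(J \right)} = 10$
$A = \frac{39}{4} \approx 9.75$
$R{\left(x,C \right)} = 10 + C^{2} + \frac{39 x}{4}$ ($R{\left(x,C \right)} = \left(\frac{39 x}{4} + C C\right) + 10 = \left(\frac{39 x}{4} + C^{2}\right) + 10 = \left(C^{2} + \frac{39 x}{4}\right) + 10 = 10 + C^{2} + \frac{39 x}{4}$)
$\frac{R{\left(-72,32 \right)}}{7234} = \frac{10 + 32^{2} + \frac{39}{4} \left(-72\right)}{7234} = \left(10 + 1024 - 702\right) \frac{1}{7234} = 332 \cdot \frac{1}{7234} = \frac{166}{3617}$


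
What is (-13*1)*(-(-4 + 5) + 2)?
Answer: -13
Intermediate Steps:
(-13*1)*(-(-4 + 5) + 2) = -13*(-1*1 + 2) = -13*(-1 + 2) = -13*1 = -13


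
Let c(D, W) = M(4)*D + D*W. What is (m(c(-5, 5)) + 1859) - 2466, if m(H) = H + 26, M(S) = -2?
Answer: -596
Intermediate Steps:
c(D, W) = -2*D + D*W
m(H) = 26 + H
(m(c(-5, 5)) + 1859) - 2466 = ((26 - 5*(-2 + 5)) + 1859) - 2466 = ((26 - 5*3) + 1859) - 2466 = ((26 - 15) + 1859) - 2466 = (11 + 1859) - 2466 = 1870 - 2466 = -596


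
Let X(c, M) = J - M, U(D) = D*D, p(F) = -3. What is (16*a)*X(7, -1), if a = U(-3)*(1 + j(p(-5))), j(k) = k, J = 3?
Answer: -1152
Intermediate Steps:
U(D) = D²
X(c, M) = 3 - M
a = -18 (a = (-3)²*(1 - 3) = 9*(-2) = -18)
(16*a)*X(7, -1) = (16*(-18))*(3 - 1*(-1)) = -288*(3 + 1) = -288*4 = -1152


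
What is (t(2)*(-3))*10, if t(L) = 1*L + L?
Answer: -120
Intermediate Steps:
t(L) = 2*L (t(L) = L + L = 2*L)
(t(2)*(-3))*10 = ((2*2)*(-3))*10 = (4*(-3))*10 = -12*10 = -120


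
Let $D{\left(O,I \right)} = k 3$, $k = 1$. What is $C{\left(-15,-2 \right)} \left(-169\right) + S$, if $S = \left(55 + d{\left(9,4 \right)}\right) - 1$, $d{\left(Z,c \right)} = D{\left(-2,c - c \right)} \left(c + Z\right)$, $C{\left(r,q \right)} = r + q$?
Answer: $2966$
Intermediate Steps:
$C{\left(r,q \right)} = q + r$
$D{\left(O,I \right)} = 3$ ($D{\left(O,I \right)} = 1 \cdot 3 = 3$)
$d{\left(Z,c \right)} = 3 Z + 3 c$ ($d{\left(Z,c \right)} = 3 \left(c + Z\right) = 3 \left(Z + c\right) = 3 Z + 3 c$)
$S = 93$ ($S = \left(55 + \left(3 \cdot 9 + 3 \cdot 4\right)\right) - 1 = \left(55 + \left(27 + 12\right)\right) - 1 = \left(55 + 39\right) - 1 = 94 - 1 = 93$)
$C{\left(-15,-2 \right)} \left(-169\right) + S = \left(-2 - 15\right) \left(-169\right) + 93 = \left(-17\right) \left(-169\right) + 93 = 2873 + 93 = 2966$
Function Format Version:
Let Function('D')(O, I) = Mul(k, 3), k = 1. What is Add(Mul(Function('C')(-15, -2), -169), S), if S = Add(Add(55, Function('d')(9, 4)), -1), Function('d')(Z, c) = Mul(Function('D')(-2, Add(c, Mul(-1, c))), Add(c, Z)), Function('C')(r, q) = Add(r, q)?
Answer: 2966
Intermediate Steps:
Function('C')(r, q) = Add(q, r)
Function('D')(O, I) = 3 (Function('D')(O, I) = Mul(1, 3) = 3)
Function('d')(Z, c) = Add(Mul(3, Z), Mul(3, c)) (Function('d')(Z, c) = Mul(3, Add(c, Z)) = Mul(3, Add(Z, c)) = Add(Mul(3, Z), Mul(3, c)))
S = 93 (S = Add(Add(55, Add(Mul(3, 9), Mul(3, 4))), -1) = Add(Add(55, Add(27, 12)), -1) = Add(Add(55, 39), -1) = Add(94, -1) = 93)
Add(Mul(Function('C')(-15, -2), -169), S) = Add(Mul(Add(-2, -15), -169), 93) = Add(Mul(-17, -169), 93) = Add(2873, 93) = 2966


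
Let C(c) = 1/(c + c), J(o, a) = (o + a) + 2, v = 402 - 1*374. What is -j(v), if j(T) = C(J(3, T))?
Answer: -1/66 ≈ -0.015152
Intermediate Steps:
v = 28 (v = 402 - 374 = 28)
J(o, a) = 2 + a + o (J(o, a) = (a + o) + 2 = 2 + a + o)
C(c) = 1/(2*c)
j(T) = 1/(2*(5 + T)) (j(T) = 1/(2*(2 + T + 3)) = 1/(2*(5 + T)))
-j(v) = -1/(2*(5 + 28)) = -1/(2*33) = -1*1/66 = -1/66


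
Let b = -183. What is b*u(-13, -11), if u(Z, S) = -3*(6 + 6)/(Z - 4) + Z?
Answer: 33855/17 ≈ 1991.5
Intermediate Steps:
u(Z, S) = Z - 36/(-4 + Z) (u(Z, S) = -36/(-4 + Z) + Z = Z - 36/(-4 + Z))
b*u(-13, -11) = -183*(-36 + (-13)² - 4*(-13))/(-4 - 13) = -183*(-36 + 169 + 52)/(-17) = -(-183)*185/17 = -183*(-185/17) = 33855/17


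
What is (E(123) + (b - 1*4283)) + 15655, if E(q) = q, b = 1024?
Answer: 12519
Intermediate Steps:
(E(123) + (b - 1*4283)) + 15655 = (123 + (1024 - 1*4283)) + 15655 = (123 + (1024 - 4283)) + 15655 = (123 - 3259) + 15655 = -3136 + 15655 = 12519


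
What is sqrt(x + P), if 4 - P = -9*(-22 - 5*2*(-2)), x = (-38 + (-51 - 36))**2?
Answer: sqrt(15611) ≈ 124.94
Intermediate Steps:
x = 15625 (x = (-38 - 87)**2 = (-125)**2 = 15625)
P = -14 (P = 4 - (-9)*(-22 - 5*2*(-2)) = 4 - (-9)*(-22 - 10*(-2)) = 4 - (-9)*(-22 + 20) = 4 - (-9)*(-2) = 4 - 1*18 = 4 - 18 = -14)
sqrt(x + P) = sqrt(15625 - 14) = sqrt(15611)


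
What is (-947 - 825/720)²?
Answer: 2071251121/2304 ≈ 8.9898e+5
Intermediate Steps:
(-947 - 825/720)² = (-947 - 1*55/48)² = (-947 - 55/48)² = (-45511/48)² = 2071251121/2304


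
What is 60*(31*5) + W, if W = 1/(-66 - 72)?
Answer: 1283399/138 ≈ 9300.0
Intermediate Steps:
W = -1/138 (W = 1/(-138) = -1/138 ≈ -0.0072464)
60*(31*5) + W = 60*(31*5) - 1/138 = 60*155 - 1/138 = 9300 - 1/138 = 1283399/138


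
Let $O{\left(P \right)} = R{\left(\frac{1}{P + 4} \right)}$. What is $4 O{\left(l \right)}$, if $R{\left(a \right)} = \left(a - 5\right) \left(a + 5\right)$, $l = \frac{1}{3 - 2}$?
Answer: $- \frac{2496}{25} \approx -99.84$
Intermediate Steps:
$l = 1$ ($l = 1^{-1} = 1$)
$R{\left(a \right)} = \left(-5 + a\right) \left(5 + a\right)$
$O{\left(P \right)} = -25 + \frac{1}{\left(4 + P\right)^{2}}$ ($O{\left(P \right)} = -25 + \left(\frac{1}{P + 4}\right)^{2} = -25 + \left(\frac{1}{4 + P}\right)^{2} = -25 + \frac{1}{\left(4 + P\right)^{2}}$)
$4 O{\left(l \right)} = 4 \left(-25 + \frac{1}{\left(4 + 1\right)^{2}}\right) = 4 \left(-25 + \frac{1}{25}\right) = 4 \left(- \frac{624}{25}\right) = - \frac{2496}{25}$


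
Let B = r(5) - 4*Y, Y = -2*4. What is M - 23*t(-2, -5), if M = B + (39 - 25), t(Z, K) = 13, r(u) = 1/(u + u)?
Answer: -2529/10 ≈ -252.90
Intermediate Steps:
Y = -8
r(u) = 1/(2*u)
B = 321/10 (B = (½)/5 - 4*(-8) = (½)*(⅕) + 32 = ⅒ + 32 = 321/10 ≈ 32.100)
M = 461/10 (M = 321/10 + (39 - 25) = 321/10 + 14 = 461/10 ≈ 46.100)
M - 23*t(-2, -5) = 461/10 - 23*13 = 461/10 - 299 = -2529/10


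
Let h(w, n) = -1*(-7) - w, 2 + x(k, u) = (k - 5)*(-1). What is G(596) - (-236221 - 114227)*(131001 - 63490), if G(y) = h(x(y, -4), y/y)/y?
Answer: 3525205144422/149 ≈ 2.3659e+10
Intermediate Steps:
x(k, u) = 3 - k (x(k, u) = -2 + (k - 5)*(-1) = -2 + (-5 + k)*(-1) = -2 + (5 - k) = 3 - k)
h(w, n) = 7 - w
G(y) = (4 + y)/y (G(y) = (7 - (3 - y))/y = (7 + (-3 + y))/y = (4 + y)/y)
G(596) - (-236221 - 114227)*(131001 - 63490) = (4 + 596)/596 - (-236221 - 114227)*(131001 - 63490) = (1/596)*600 - (-350448)*67511 = 150/149 - 1*(-23659094928) = 150/149 + 23659094928 = 3525205144422/149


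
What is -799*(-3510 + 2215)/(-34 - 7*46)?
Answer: -1034705/356 ≈ -2906.5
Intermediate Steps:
-799*(-3510 + 2215)/(-34 - 7*46) = -(-1034705)/(-34 - 322) = -(-1034705)/(-356) = -(-1034705)*(-1)/356 = -799*1295/356 = -1034705/356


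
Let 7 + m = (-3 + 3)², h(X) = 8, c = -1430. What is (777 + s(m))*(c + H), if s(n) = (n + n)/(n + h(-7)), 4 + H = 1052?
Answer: -291466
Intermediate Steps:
H = 1048 (H = -4 + 1052 = 1048)
m = -7 (m = -7 + (-3 + 3)² = -7 + 0² = -7 + 0 = -7)
s(n) = 2*n/(8 + n) (s(n) = (n + n)/(n + 8) = (2*n)/(8 + n) = 2*n/(8 + n))
(777 + s(m))*(c + H) = (777 + 2*(-7)/(8 - 7))*(-1430 + 1048) = (777 + 2*(-7)/1)*(-382) = (777 + 2*(-7)*1)*(-382) = (777 - 14)*(-382) = 763*(-382) = -291466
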